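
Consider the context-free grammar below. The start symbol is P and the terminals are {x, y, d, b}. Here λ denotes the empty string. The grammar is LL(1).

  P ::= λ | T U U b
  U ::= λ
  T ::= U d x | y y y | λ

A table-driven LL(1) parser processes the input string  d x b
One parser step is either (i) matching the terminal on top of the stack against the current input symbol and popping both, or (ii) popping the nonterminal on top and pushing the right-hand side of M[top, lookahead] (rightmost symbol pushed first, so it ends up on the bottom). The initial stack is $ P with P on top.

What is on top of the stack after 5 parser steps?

     Stack          Input    Action
  1  $ P            d x b $  expand P ::= T U U b
  2  $ b U U T      d x b $  expand T ::= U d x
  3  $ b U U x d U  d x b $  expand U ::= λ
  4  $ b U U x d    d x b $  match d
  5  $ b U U x      x b $    match x
Stack after step 5: $ b U U (top = U).

U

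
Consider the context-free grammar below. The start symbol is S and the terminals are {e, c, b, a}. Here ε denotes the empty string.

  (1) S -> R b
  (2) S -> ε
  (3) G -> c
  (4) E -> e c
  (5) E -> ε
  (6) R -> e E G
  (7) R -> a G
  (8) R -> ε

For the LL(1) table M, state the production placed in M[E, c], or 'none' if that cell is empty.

FIRST(G): from G->c we get {c}. So FIRST(G) = {c}.
FIRST(E): from E->e c we get {e}; from E->ε we get {ε}. So FIRST(E) = {ε, e}.
FIRST(R): from R->e E G we get {e}; from R->a G we get {a}; from R->ε we get {ε}. So FIRST(R) = {ε, a, e}.
FIRST(S): from S->R b we get {a, b, e}; from S->ε we get {ε}. So FIRST(S) = {ε, a, b, e}.
FOLLOW(S) includes $ since S is the start symbol.
FOLLOW(E): in R->e E G, E is followed by G with FIRST {c}. Thus FOLLOW(E) = {c}.
For E -> e c: FIRST(e c) = {e}, so it goes in M[E, t] for t ∈ {e}.
For E -> ε: FIRST(ε) = {ε}, so it goes in M[E, t] for t ∈ {}; since ε ∈ FIRST, also for every t ∈ FOLLOW(E) = {c}.

E -> ε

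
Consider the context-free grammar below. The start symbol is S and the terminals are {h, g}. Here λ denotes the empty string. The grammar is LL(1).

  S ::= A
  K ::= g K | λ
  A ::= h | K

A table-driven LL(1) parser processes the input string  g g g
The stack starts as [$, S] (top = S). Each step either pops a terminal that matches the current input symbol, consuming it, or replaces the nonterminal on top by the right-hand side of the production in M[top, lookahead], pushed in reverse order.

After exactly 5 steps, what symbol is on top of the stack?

     Stack  Input    Action
  1  $ S    g g g $  expand S ::= A
  2  $ A    g g g $  expand A ::= K
  3  $ K    g g g $  expand K ::= g K
  4  $ K g  g g g $  match g
  5  $ K    g g $    expand K ::= g K
Stack after step 5: $ K g (top = g).

g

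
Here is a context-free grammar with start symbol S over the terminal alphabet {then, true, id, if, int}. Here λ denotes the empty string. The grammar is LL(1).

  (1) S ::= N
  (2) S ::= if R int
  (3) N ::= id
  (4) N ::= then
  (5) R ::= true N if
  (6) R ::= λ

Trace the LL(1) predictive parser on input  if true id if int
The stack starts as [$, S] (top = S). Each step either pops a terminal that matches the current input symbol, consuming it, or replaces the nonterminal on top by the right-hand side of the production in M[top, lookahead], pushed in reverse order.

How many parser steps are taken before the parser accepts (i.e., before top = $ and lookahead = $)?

     Stack            Input                Action
  1  $ S              if true id if int $  expand S ::= if R int
  2  $ int R if       if true id if int $  match if
  3  $ int R          true id if int $     expand R ::= true N if
  4  $ int if N true  true id if int $     match true
  5  $ int if N       id if int $          expand N ::= id
  6  $ int if id      id if int $          match id
  7  $ int if         if int $             match if
  8  $ int            int $                match int
Accept reached after 8 steps.

8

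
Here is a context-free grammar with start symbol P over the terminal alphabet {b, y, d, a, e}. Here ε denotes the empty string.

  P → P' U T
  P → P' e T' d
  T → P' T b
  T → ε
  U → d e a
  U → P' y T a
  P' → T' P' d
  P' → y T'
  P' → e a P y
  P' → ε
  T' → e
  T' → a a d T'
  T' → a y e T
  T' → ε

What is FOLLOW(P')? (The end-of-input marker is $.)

FIRST(T') = {ε, a, e}
FIRST(P') = {ε, a, d, e, y}  (via T' P' d)
FIRST(T) = {ε, a, b, d, e, y}  (via P' T b)
FIRST(U) = {a, d, e, y}  (via P' y T a)
FIRST(P) = {a, d, e, y}  (via P' U T, P' e T' d)
FOLLOW(P) includes $ since P is the start symbol.
FOLLOW(P): in P'→e a P y, P is followed by y with FIRST {y}. Thus FOLLOW(P) = {$, y}.
FOLLOW(U): in P→P' U T, U is followed by T with FIRST {ε, a, b, d, e, y}; in P→P' U T, the suffix after U is nullable, so FOLLOW(U) ⊇ FOLLOW(P) = {$, y}. Thus FOLLOW(U) = {$, a, b, d, e, y}.
FOLLOW(P'): in P→P' U T, P' is followed by U T with FIRST {a, d, e, y}; in P→P' e T' d, P' is followed by e T' d with FIRST {e}; in T→P' T b, P' is followed by T b with FIRST {a, b, d, e, y}; in U→P' y T a, P' is followed by y T a with FIRST {y}; in P'→T' P' d, P' is followed by d with FIRST {d}. Thus FOLLOW(P') = {a, b, d, e, y}.
FOLLOW(T'): in P→P' e T' d, T' is followed by d with FIRST {d}; in P'→T' P' d, T' is followed by P' d with FIRST {a, d, e, y}; in P'→y T', the suffix after T' is empty, so FOLLOW(T') ⊇ FOLLOW(P') = {a, b, d, e, y}; in T'→a a d T', the suffix after T' is empty (adds nothing new). Thus FOLLOW(T') = {a, b, d, e, y}.
FOLLOW(T): in P→P' U T, the suffix after T is empty, so FOLLOW(T) ⊇ FOLLOW(P) = {$, y}; in T→P' T b, T is followed by b with FIRST {b}; in U→P' y T a, T is followed by a with FIRST {a}; in T'→a y e T, the suffix after T is empty, so FOLLOW(T) ⊇ FOLLOW(T') = {a, b, d, e, y}. Thus FOLLOW(T) = {$, a, b, d, e, y}.

{a, b, d, e, y}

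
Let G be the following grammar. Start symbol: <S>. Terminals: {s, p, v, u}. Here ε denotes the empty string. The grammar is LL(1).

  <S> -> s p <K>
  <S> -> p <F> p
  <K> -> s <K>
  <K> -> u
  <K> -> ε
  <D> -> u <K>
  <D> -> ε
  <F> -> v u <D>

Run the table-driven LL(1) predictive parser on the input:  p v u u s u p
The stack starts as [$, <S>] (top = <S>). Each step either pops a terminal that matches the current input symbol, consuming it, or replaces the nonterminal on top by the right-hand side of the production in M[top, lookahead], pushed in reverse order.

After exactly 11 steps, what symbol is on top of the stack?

step 1: stack=$ <S>  input=p v u u s u p $  — expand <S> -> p <F> p
step 2: stack=$ p <F> p  input=p v u u s u p $  — match p
step 3: stack=$ p <F>  input=v u u s u p $  — expand <F> -> v u <D>
step 4: stack=$ p <D> u v  input=v u u s u p $  — match v
step 5: stack=$ p <D> u  input=u u s u p $  — match u
step 6: stack=$ p <D>  input=u s u p $  — expand <D> -> u <K>
step 7: stack=$ p <K> u  input=u s u p $  — match u
step 8: stack=$ p <K>  input=s u p $  — expand <K> -> s <K>
step 9: stack=$ p <K> s  input=s u p $  — match s
step 10: stack=$ p <K>  input=u p $  — expand <K> -> u
step 11: stack=$ p u  input=u p $  — match u
Stack after step 11: $ p (top = p).

p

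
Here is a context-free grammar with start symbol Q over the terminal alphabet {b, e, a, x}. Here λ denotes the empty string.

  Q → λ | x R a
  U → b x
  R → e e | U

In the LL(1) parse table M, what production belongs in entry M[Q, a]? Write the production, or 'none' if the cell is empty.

FIRST(Q) = {λ, x}
FIRST(U) = {b}
FIRST(R) = {b, e}  (via U)
FOLLOW(Q) includes $ since Q is the start symbol.
FOLLOW(Q): Q appears on no right-hand side. Thus FOLLOW(Q) = {$}.
For Q → λ: FIRST(λ) = {λ}, so it goes in M[Q, t] for t ∈ {}; since λ ∈ FIRST, also for every t ∈ FOLLOW(Q) = {$}.
For Q → x R a: FIRST(x R a) = {x}, so it goes in M[Q, t] for t ∈ {x}.
None of these place a production in M[Q, a].

none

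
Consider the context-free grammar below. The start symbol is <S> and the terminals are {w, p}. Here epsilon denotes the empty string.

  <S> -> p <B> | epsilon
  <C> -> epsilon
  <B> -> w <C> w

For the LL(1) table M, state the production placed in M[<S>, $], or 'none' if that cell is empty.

<S> -> epsilon

FIRST(<S>): from <S>->p <B> we get {p}; from <S>->epsilon we get {epsilon}. So FIRST(<S>) = {epsilon, p}.
FIRST(<C>): from <C>->epsilon we get {epsilon}. So FIRST(<C>) = {epsilon}.
FIRST(<B>): from <B>->w <C> w we get {w}. So FIRST(<B>) = {w}.
FOLLOW(<S>) includes $ since <S> is the start symbol.
FOLLOW(<S>): <S> appears on no right-hand side. Thus FOLLOW(<S>) = {$}.
For <S> -> p <B>: FIRST(p <B>) = {p}, so it goes in M[<S>, t] for t ∈ {p}.
For <S> -> epsilon: FIRST(epsilon) = {epsilon}, so it goes in M[<S>, t] for t ∈ {}; since epsilon ∈ FIRST, also for every t ∈ FOLLOW(<S>) = {$}.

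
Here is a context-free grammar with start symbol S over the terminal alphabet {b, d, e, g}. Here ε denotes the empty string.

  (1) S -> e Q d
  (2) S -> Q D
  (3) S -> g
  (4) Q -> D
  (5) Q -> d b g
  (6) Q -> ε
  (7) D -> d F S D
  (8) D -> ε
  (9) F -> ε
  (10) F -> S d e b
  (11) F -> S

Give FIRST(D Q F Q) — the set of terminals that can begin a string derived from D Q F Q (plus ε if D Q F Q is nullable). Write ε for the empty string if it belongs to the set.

{ε, d, e, g}

FIRST(D): from D->d F S D we get {d}; from D->ε we get {ε}. So FIRST(D) = {ε, d}.
FIRST(Q): from Q->D we get {ε, d}; from Q->d b g we get {d}; from Q->ε we get {ε}. So FIRST(Q) = {ε, d}.
FIRST(S): from S->e Q d we get {e}; from S->Q D we get {ε, d}; from S->g we get {g}. So FIRST(S) = {ε, d, e, g}.
FIRST(F): from F->ε we get {ε}; from F->S d e b we get {d, e, g}; from F->S we get {ε, d, e, g}. So FIRST(F) = {ε, d, e, g}.
FIRST(D Q F Q): take FIRST of each symbol in turn, carrying on past any symbol whose FIRST contains ε; result {ε, d, e, g}.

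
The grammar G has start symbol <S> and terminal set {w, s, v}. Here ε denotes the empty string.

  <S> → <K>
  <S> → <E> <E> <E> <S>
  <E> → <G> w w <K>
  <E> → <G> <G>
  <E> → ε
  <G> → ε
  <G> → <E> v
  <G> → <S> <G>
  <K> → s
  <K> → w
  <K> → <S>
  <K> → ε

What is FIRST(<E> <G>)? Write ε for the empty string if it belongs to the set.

{ε, s, v, w}

FIRST(<S>): from <S>→<K> we get {ε, s, v, w}; from <S>→<E> <E> <E> <S> we get {ε, s, v, w}. So FIRST(<S>) = {ε, s, v, w}.
FIRST(<K>): from <K>→s we get {s}; from <K>→w we get {w}; from <K>→<S> we get {ε, s, v, w}; from <K>→ε we get {ε}. So FIRST(<K>) = {ε, s, v, w}.
FIRST(<E>): from <E>→<G> w w <K> we get {s, v, w}; from <E>→<G> <G> we get {ε, s, v, w}; from <E>→ε we get {ε}. So FIRST(<E>) = {ε, s, v, w}.
FIRST(<G>): from <G>→ε we get {ε}; from <G>→<E> v we get {s, v, w}; from <G>→<S> <G> we get {ε, s, v, w}. So FIRST(<G>) = {ε, s, v, w}.
FIRST(<E> <G>): take FIRST of each symbol in turn, carrying on past any symbol whose FIRST contains ε; result {ε, s, v, w}.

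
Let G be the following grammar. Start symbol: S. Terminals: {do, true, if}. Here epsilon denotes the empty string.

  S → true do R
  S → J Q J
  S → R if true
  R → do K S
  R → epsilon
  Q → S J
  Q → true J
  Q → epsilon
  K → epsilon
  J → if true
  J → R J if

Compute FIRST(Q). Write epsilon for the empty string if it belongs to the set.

FIRST(R) = {epsilon, do}
FIRST(K) = {epsilon}
FIRST(J) = {do, if}  (via R J if)
FIRST(S) = {do, if, true}  (via J Q J, R if true)
FIRST(Q) = {epsilon, do, if, true}  (via S J)

{epsilon, do, if, true}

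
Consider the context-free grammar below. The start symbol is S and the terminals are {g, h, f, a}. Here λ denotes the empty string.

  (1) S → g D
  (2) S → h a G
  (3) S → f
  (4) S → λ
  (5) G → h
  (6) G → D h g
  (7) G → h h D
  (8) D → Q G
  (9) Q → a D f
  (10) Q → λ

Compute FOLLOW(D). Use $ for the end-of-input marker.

{$, f, h}

FIRST(S): from S→g D we get {g}; from S→h a G we get {h}; from S→f we get {f}; from S→λ we get {λ}. So FIRST(S) = {λ, f, g, h}.
FIRST(Q): from Q→a D f we get {a}; from Q→λ we get {λ}. So FIRST(Q) = {λ, a}.
FIRST(G): from G→h we get {h}; from G→D h g we get {a, h}; from G→h h D we get {h}. So FIRST(G) = {a, h}.
FIRST(D): from D→Q G we get {a, h}. So FIRST(D) = {a, h}.
FOLLOW(S) includes $ since S is the start symbol.
FOLLOW(S): S appears on no right-hand side. Thus FOLLOW(S) = {$}.
FOLLOW(Q): in D→Q G, Q is followed by G with FIRST {a, h}. Thus FOLLOW(Q) = {a, h}.
FOLLOW(G): in S→h a G, the suffix after G is empty, so FOLLOW(G) ⊇ FOLLOW(S) = {$}; in D→Q G, the suffix after G is empty, so FOLLOW(G) ⊇ FOLLOW(D) = {$, f, h}. Thus FOLLOW(G) = {$, f, h}.
FOLLOW(D): in S→g D, the suffix after D is empty, so FOLLOW(D) ⊇ FOLLOW(S) = {$}; in G→D h g, D is followed by h g with FIRST {h}; in G→h h D, the suffix after D is empty, so FOLLOW(D) ⊇ FOLLOW(G) = {$, f, h}; in Q→a D f, D is followed by f with FIRST {f}. Thus FOLLOW(D) = {$, f, h}.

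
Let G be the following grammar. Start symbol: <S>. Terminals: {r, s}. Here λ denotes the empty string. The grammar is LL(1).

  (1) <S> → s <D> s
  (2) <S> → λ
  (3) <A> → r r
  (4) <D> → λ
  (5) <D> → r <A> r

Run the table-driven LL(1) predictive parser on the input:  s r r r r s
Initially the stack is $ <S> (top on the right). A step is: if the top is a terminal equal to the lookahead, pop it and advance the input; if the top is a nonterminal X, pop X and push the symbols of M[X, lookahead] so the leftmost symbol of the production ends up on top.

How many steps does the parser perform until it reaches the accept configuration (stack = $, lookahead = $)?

9

     Stack        Input          Action
  1  $ <S>        s r r r r s $  expand <S> → s <D> s
  2  $ s <D> s    s r r r r s $  match s
  3  $ s <D>      r r r r s $    expand <D> → r <A> r
  4  $ s r <A> r  r r r r s $    match r
  5  $ s r <A>    r r r s $      expand <A> → r r
  6  $ s r r r    r r r s $      match r
  7  $ s r r      r r s $        match r
  8  $ s r        r s $          match r
  9  $ s          s $            match s
Accept reached after 9 steps.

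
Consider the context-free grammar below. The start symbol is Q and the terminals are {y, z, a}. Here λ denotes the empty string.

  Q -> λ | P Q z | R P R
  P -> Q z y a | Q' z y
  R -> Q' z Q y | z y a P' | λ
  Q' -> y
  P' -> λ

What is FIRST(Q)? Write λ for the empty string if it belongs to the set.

FIRST(Q') = {y}
FIRST(P') = {λ}
FIRST(R) = {λ, y, z}  (via Q' z Q y)
FIRST(Q) = {λ, y, z}  (via P Q z, R P R)
FIRST(P) = {y, z}  (via Q z y a, Q' z y)

{λ, y, z}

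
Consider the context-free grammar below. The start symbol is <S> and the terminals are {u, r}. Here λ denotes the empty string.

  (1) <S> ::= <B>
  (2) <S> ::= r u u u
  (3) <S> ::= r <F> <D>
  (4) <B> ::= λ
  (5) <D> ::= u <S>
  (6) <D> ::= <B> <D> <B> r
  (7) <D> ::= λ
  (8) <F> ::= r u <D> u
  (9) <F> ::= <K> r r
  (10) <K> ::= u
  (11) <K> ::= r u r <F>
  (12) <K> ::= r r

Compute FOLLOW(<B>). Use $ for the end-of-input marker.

{$, r, u}

FIRST(<B>): from <B>::=λ we get {λ}. So FIRST(<B>) = {λ}.
FIRST(<K>): from <K>::=u we get {u}; from <K>::=r u r <F> we get {r}; from <K>::=r r we get {r}. So FIRST(<K>) = {r, u}.
FIRST(<S>): from <S>::=<B> we get {λ}; from <S>::=r u u u we get {r}; from <S>::=r <F> <D> we get {r}. So FIRST(<S>) = {λ, r}.
FIRST(<D>): from <D>::=u <S> we get {u}; from <D>::=<B> <D> <B> r we get {r, u}; from <D>::=λ we get {λ}. So FIRST(<D>) = {λ, r, u}.
FIRST(<F>): from <F>::=r u <D> u we get {r}; from <F>::=<K> r r we get {r, u}. So FIRST(<F>) = {r, u}.
FOLLOW(<S>) includes $ since <S> is the start symbol.
FOLLOW(<K>): in <F>::=<K> r r, <K> is followed by r r with FIRST {r}. Thus FOLLOW(<K>) = {r}.
FOLLOW(<S>): in <D>::=u <S>, the suffix after <S> is empty, so FOLLOW(<S>) ⊇ FOLLOW(<D>) = {$, r, u}. Thus FOLLOW(<S>) = {$, r, u}.
FOLLOW(<B>): in <S>::=<B>, the suffix after <B> is empty, so FOLLOW(<B>) ⊇ FOLLOW(<S>) = {$, r, u}; in <D>::=<B> <D> <B> r (occurrence 1), <B> is followed by <D> <B> r with FIRST {r, u}; in <D>::=<B> <D> <B> r (occurrence 2), <B> is followed by r with FIRST {r}. Thus FOLLOW(<B>) = {$, r, u}.
FOLLOW(<D>): in <S>::=r <F> <D>, the suffix after <D> is empty, so FOLLOW(<D>) ⊇ FOLLOW(<S>) = {$, r, u}; in <D>::=<B> <D> <B> r, <D> is followed by <B> r with FIRST {r}; in <F>::=r u <D> u, <D> is followed by u with FIRST {u}. Thus FOLLOW(<D>) = {$, r, u}.
FOLLOW(<F>): in <S>::=r <F> <D>, <F> is followed by <D> with FIRST {λ, r, u}; in <S>::=r <F> <D>, the suffix after <F> is nullable, so FOLLOW(<F>) ⊇ FOLLOW(<S>) = {$, r, u}; in <K>::=r u r <F>, the suffix after <F> is empty, so FOLLOW(<F>) ⊇ FOLLOW(<K>) = {r}. Thus FOLLOW(<F>) = {$, r, u}.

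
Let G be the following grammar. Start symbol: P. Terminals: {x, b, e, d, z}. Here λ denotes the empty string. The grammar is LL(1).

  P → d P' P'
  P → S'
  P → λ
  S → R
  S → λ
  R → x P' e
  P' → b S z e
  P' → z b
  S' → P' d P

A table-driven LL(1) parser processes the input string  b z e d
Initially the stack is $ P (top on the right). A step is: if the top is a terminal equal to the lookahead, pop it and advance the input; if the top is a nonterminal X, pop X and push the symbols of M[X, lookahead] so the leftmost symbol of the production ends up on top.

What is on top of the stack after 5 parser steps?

z

     Stack          Input      Action
  1  $ P            b z e d $  expand P → S'
  2  $ S'           b z e d $  expand S' → P' d P
  3  $ P d P'       b z e d $  expand P' → b S z e
  4  $ P d e z S b  b z e d $  match b
  5  $ P d e z S    z e d $    expand S → λ
Stack after step 5: $ P d e z (top = z).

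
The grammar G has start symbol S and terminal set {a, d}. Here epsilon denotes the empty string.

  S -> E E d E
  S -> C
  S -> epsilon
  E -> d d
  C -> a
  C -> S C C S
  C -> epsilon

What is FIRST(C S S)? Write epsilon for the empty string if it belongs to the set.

{epsilon, a, d}

FIRST(E) = {d}
FIRST(S) = {epsilon, a, d}  (via E E d E, C)
FIRST(C) = {epsilon, a, d}  (via S C C S)
FIRST(C S S): take FIRST of each symbol in turn, carrying on past any symbol whose FIRST contains epsilon; result {epsilon, a, d}.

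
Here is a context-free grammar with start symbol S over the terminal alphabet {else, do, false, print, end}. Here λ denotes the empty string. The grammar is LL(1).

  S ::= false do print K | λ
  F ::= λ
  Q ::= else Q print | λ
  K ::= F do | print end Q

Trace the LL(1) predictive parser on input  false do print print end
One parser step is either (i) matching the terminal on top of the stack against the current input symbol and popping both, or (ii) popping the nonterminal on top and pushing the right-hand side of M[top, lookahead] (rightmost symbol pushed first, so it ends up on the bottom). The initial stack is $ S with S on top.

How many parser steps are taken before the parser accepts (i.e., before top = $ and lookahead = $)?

8

     Stack               Input                       Action
  1  $ S                 false do print print end $  expand S ::= false do print K
  2  $ K print do false  false do print print end $  match false
  3  $ K print do        do print print end $        match do
  4  $ K print           print print end $           match print
  5  $ K                 print end $                 expand K ::= print end Q
  6  $ Q end print       print end $                 match print
  7  $ Q end             end $                       match end
  8  $ Q                 $                           expand Q ::= λ
Accept reached after 8 steps.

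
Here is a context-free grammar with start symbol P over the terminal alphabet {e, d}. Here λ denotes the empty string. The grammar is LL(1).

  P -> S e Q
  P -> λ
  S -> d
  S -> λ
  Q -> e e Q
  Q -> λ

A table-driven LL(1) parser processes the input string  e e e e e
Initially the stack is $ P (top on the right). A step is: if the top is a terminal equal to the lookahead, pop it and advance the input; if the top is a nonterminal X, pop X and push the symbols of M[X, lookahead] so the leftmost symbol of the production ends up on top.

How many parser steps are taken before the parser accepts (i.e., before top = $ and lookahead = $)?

10

step 1: stack=$ P  input=e e e e e $  — expand P -> S e Q
step 2: stack=$ Q e S  input=e e e e e $  — expand S -> λ
step 3: stack=$ Q e  input=e e e e e $  — match e
step 4: stack=$ Q  input=e e e e $  — expand Q -> e e Q
step 5: stack=$ Q e e  input=e e e e $  — match e
step 6: stack=$ Q e  input=e e e $  — match e
step 7: stack=$ Q  input=e e $  — expand Q -> e e Q
step 8: stack=$ Q e e  input=e e $  — match e
step 9: stack=$ Q e  input=e $  — match e
step 10: stack=$ Q  input=$  — expand Q -> λ
Accept reached after 10 steps.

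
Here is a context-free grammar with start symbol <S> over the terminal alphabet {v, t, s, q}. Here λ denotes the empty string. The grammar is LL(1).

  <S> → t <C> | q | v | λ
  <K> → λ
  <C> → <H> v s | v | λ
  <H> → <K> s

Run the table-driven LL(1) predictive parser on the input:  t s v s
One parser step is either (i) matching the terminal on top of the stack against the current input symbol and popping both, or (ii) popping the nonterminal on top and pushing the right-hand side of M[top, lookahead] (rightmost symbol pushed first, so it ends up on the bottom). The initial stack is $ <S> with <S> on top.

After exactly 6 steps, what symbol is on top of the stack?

v

step 1: stack=$ <S>  input=t s v s $  — expand <S> → t <C>
step 2: stack=$ <C> t  input=t s v s $  — match t
step 3: stack=$ <C>  input=s v s $  — expand <C> → <H> v s
step 4: stack=$ s v <H>  input=s v s $  — expand <H> → <K> s
step 5: stack=$ s v s <K>  input=s v s $  — expand <K> → λ
step 6: stack=$ s v s  input=s v s $  — match s
Stack after step 6: $ s v (top = v).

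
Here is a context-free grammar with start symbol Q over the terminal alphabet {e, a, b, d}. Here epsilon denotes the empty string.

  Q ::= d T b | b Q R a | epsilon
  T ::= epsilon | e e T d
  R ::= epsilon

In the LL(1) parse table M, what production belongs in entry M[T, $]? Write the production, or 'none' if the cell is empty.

none

FIRST(Q): from Q::=d T b we get {d}; from Q::=b Q R a we get {b}; from Q::=epsilon we get {epsilon}. So FIRST(Q) = {epsilon, b, d}.
FIRST(T): from T::=epsilon we get {epsilon}; from T::=e e T d we get {e}. So FIRST(T) = {epsilon, e}.
FIRST(R): from R::=epsilon we get {epsilon}. So FIRST(R) = {epsilon}.
FOLLOW(Q) includes $ since Q is the start symbol.
FOLLOW(T): in Q::=d T b, T is followed by b with FIRST {b}; in T::=e e T d, T is followed by d with FIRST {d}. Thus FOLLOW(T) = {b, d}.
For T ::= epsilon: FIRST(epsilon) = {epsilon}, so it goes in M[T, t] for t ∈ {}; since epsilon ∈ FIRST, also for every t ∈ FOLLOW(T) = {b, d}.
For T ::= e e T d: FIRST(e e T d) = {e}, so it goes in M[T, t] for t ∈ {e}.
None of these place a production in M[T, $].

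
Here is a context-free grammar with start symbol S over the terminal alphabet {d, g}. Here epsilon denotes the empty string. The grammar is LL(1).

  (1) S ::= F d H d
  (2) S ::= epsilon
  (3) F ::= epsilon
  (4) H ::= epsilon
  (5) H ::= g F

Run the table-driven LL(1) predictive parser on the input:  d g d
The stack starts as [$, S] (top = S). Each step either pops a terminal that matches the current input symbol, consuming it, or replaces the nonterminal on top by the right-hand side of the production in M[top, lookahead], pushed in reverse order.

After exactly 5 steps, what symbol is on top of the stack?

step 1: stack=$ S  input=d g d $  — expand S ::= F d H d
step 2: stack=$ d H d F  input=d g d $  — expand F ::= epsilon
step 3: stack=$ d H d  input=d g d $  — match d
step 4: stack=$ d H  input=g d $  — expand H ::= g F
step 5: stack=$ d F g  input=g d $  — match g
Stack after step 5: $ d F (top = F).

F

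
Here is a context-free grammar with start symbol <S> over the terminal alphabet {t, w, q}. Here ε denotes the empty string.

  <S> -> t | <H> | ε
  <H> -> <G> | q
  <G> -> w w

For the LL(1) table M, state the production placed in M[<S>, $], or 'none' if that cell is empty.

FIRST(<G>) = {w}
FIRST(<H>) = {q, w}  (via <G>)
FIRST(<S>) = {ε, q, t, w}  (via <H>)
FOLLOW(<S>) includes $ since <S> is the start symbol.
FOLLOW(<S>): <S> appears on no right-hand side. Thus FOLLOW(<S>) = {$}.
For <S> -> t: FIRST(t) = {t}, so it goes in M[<S>, t] for t ∈ {t}.
For <S> -> <H>: FIRST(<H>) = {q, w}, so it goes in M[<S>, t] for t ∈ {q, w}.
For <S> -> ε: FIRST(ε) = {ε}, so it goes in M[<S>, t] for t ∈ {}; since ε ∈ FIRST, also for every t ∈ FOLLOW(<S>) = {$}.

<S> -> ε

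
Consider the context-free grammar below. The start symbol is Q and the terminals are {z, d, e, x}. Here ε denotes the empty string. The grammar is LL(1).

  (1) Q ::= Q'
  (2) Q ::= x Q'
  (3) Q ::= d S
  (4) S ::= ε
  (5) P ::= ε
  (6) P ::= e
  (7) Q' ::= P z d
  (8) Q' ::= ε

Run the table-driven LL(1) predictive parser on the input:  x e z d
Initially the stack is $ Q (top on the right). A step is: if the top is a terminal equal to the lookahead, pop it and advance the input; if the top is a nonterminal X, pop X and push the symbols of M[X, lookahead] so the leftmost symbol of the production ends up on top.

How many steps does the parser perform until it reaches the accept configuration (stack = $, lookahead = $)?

     Stack    Input      Action
  1  $ Q      x e z d $  expand Q ::= x Q'
  2  $ Q' x   x e z d $  match x
  3  $ Q'     e z d $    expand Q' ::= P z d
  4  $ d z P  e z d $    expand P ::= e
  5  $ d z e  e z d $    match e
  6  $ d z    z d $      match z
  7  $ d      d $        match d
Accept reached after 7 steps.

7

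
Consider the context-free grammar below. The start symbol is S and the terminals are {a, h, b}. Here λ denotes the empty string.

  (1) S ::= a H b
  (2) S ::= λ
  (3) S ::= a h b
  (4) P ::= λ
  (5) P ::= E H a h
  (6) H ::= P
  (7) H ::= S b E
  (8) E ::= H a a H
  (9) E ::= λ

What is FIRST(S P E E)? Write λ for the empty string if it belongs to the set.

{λ, a, b}

FIRST(S): from S::=a H b we get {a}; from S::=λ we get {λ}; from S::=a h b we get {a}. So FIRST(S) = {λ, a}.
FIRST(P): from P::=λ we get {λ}; from P::=E H a h we get {a, b}. So FIRST(P) = {λ, a, b}.
FIRST(H): from H::=P we get {λ, a, b}; from H::=S b E we get {a, b}. So FIRST(H) = {λ, a, b}.
FIRST(E): from E::=H a a H we get {a, b}; from E::=λ we get {λ}. So FIRST(E) = {λ, a, b}.
FIRST(S P E E): take FIRST of each symbol in turn, carrying on past any symbol whose FIRST contains λ; result {λ, a, b}.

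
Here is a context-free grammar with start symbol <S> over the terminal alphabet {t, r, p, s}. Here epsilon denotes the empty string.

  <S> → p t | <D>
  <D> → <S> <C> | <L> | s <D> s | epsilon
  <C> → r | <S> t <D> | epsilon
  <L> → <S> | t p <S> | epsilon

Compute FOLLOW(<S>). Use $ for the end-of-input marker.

FIRST(<S>): from <S>→p t we get {p}; from <S>→<D> we get {epsilon, p, r, s, t}. So FIRST(<S>) = {epsilon, p, r, s, t}.
FIRST(<C>): from <C>→r we get {r}; from <C>→<S> t <D> we get {p, r, s, t}; from <C>→epsilon we get {epsilon}. So FIRST(<C>) = {epsilon, p, r, s, t}.
FIRST(<L>): from <L>→<S> we get {epsilon, p, r, s, t}; from <L>→t p <S> we get {t}; from <L>→epsilon we get {epsilon}. So FIRST(<L>) = {epsilon, p, r, s, t}.
FIRST(<D>): from <D>→<S> <C> we get {epsilon, p, r, s, t}; from <D>→<L> we get {epsilon, p, r, s, t}; from <D>→s <D> s we get {s}; from <D>→epsilon we get {epsilon}. So FIRST(<D>) = {epsilon, p, r, s, t}.
FOLLOW(<S>) includes $ since <S> is the start symbol.
FOLLOW(<S>): in <D>→<S> <C>, <S> is followed by <C> with FIRST {epsilon, p, r, s, t}; in <D>→<S> <C>, the suffix after <S> is nullable, so FOLLOW(<S>) ⊇ FOLLOW(<D>) = {$, p, r, s, t}; in <C>→<S> t <D>, <S> is followed by t <D> with FIRST {t}; in <L>→<S>, the suffix after <S> is empty, so FOLLOW(<S>) ⊇ FOLLOW(<L>) = {$, p, r, s, t}; in <L>→t p <S>, the suffix after <S> is empty, so FOLLOW(<S>) ⊇ FOLLOW(<L>) = {$, p, r, s, t}. Thus FOLLOW(<S>) = {$, p, r, s, t}.
FOLLOW(<D>): in <S>→<D>, the suffix after <D> is empty, so FOLLOW(<D>) ⊇ FOLLOW(<S>) = {$, p, r, s, t}; in <D>→s <D> s, <D> is followed by s with FIRST {s}; in <C>→<S> t <D>, the suffix after <D> is empty, so FOLLOW(<D>) ⊇ FOLLOW(<C>) = {$, p, r, s, t}. Thus FOLLOW(<D>) = {$, p, r, s, t}.
FOLLOW(<C>): in <D>→<S> <C>, the suffix after <C> is empty, so FOLLOW(<C>) ⊇ FOLLOW(<D>) = {$, p, r, s, t}. Thus FOLLOW(<C>) = {$, p, r, s, t}.
FOLLOW(<L>): in <D>→<L>, the suffix after <L> is empty, so FOLLOW(<L>) ⊇ FOLLOW(<D>) = {$, p, r, s, t}. Thus FOLLOW(<L>) = {$, p, r, s, t}.

{$, p, r, s, t}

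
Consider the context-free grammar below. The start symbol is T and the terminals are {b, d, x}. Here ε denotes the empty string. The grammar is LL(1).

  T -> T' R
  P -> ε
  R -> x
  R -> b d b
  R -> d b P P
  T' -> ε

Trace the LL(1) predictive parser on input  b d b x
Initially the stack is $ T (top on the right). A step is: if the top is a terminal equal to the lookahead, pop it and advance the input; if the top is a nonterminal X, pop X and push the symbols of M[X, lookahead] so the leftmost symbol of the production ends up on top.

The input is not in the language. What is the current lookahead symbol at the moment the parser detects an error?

x

     Stack    Input      Action
  1  $ T      b d b x $  expand T -> T' R
  2  $ R T'   b d b x $  expand T' -> ε
  3  $ R      b d b x $  expand R -> b d b
  4  $ b d b  b d b x $  match b
  5  $ b d    d b x $    match d
  6  $ b      b x $      match b
  7  $        x $        error: stack empty but input remains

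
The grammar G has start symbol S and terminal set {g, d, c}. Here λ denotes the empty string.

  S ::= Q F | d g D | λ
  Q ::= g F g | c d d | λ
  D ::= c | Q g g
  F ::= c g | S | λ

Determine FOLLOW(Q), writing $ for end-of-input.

{$, c, d, g}

FIRST(Q) = {λ, c, g}
FIRST(D) = {c, g}  (via Q g g)
FIRST(S) = {λ, c, d, g}  (via Q F)
FIRST(F) = {λ, c, d, g}  (via S)
FOLLOW(S) includes $ since S is the start symbol.
FOLLOW(S): in F::=S, the suffix after S is empty, so FOLLOW(S) ⊇ FOLLOW(F) = {$, g}. Thus FOLLOW(S) = {$, g}.
FOLLOW(Q): in S::=Q F, Q is followed by F with FIRST {λ, c, d, g}; in S::=Q F, the suffix after Q is nullable, so FOLLOW(Q) ⊇ FOLLOW(S) = {$, g}; in D::=Q g g, Q is followed by g g with FIRST {g}. Thus FOLLOW(Q) = {$, c, d, g}.
FOLLOW(D): in S::=d g D, the suffix after D is empty, so FOLLOW(D) ⊇ FOLLOW(S) = {$, g}. Thus FOLLOW(D) = {$, g}.
FOLLOW(F): in S::=Q F, the suffix after F is empty, so FOLLOW(F) ⊇ FOLLOW(S) = {$, g}; in Q::=g F g, F is followed by g with FIRST {g}. Thus FOLLOW(F) = {$, g}.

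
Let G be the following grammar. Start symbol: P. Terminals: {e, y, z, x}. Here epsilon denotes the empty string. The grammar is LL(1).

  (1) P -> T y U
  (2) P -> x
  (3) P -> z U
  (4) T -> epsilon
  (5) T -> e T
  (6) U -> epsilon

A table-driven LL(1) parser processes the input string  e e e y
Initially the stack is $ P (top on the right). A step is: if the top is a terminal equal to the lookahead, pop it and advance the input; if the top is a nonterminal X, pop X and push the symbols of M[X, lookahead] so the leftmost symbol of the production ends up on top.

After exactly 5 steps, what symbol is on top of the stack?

T

step 1: stack=$ P  input=e e e y $  — expand P -> T y U
step 2: stack=$ U y T  input=e e e y $  — expand T -> e T
step 3: stack=$ U y T e  input=e e e y $  — match e
step 4: stack=$ U y T  input=e e y $  — expand T -> e T
step 5: stack=$ U y T e  input=e e y $  — match e
Stack after step 5: $ U y T (top = T).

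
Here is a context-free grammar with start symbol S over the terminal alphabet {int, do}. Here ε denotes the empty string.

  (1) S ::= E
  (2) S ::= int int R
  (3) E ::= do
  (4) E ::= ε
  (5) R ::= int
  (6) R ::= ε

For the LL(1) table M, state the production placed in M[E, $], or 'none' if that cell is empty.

FIRST(E): from E::=do we get {do}; from E::=ε we get {ε}. So FIRST(E) = {ε, do}.
FIRST(R): from R::=int we get {int}; from R::=ε we get {ε}. So FIRST(R) = {ε, int}.
FIRST(S): from S::=E we get {ε, do}; from S::=int int R we get {int}. So FIRST(S) = {ε, do, int}.
FOLLOW(S) includes $ since S is the start symbol.
FOLLOW(S): S appears on no right-hand side. Thus FOLLOW(S) = {$}.
FOLLOW(E): in S::=E, the suffix after E is empty, so FOLLOW(E) ⊇ FOLLOW(S) = {$}. Thus FOLLOW(E) = {$}.
For E ::= do: FIRST(do) = {do}, so it goes in M[E, t] for t ∈ {do}.
For E ::= ε: FIRST(ε) = {ε}, so it goes in M[E, t] for t ∈ {}; since ε ∈ FIRST, also for every t ∈ FOLLOW(E) = {$}.

E ::= ε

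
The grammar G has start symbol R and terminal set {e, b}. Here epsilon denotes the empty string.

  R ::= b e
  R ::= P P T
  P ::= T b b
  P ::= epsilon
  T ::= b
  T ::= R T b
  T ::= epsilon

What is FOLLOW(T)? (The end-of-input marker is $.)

FIRST(R): from R::=b e we get {b}; from R::=P P T we get {epsilon, b}. So FIRST(R) = {epsilon, b}.
FIRST(T): from T::=b we get {b}; from T::=R T b we get {b}; from T::=epsilon we get {epsilon}. So FIRST(T) = {epsilon, b}.
FIRST(P): from P::=T b b we get {b}; from P::=epsilon we get {epsilon}. So FIRST(P) = {epsilon, b}.
FOLLOW(R) includes $ since R is the start symbol.
FOLLOW(R): in T::=R T b, R is followed by T b with FIRST {b}. Thus FOLLOW(R) = {$, b}.
FOLLOW(P): in R::=P P T (occurrence 1), P is followed by P T with FIRST {epsilon, b}; in R::=P P T (occurrence 1), the suffix after P is nullable, so FOLLOW(P) ⊇ FOLLOW(R) = {$, b}; in R::=P P T (occurrence 2), P is followed by T with FIRST {epsilon, b}; in R::=P P T (occurrence 2), the suffix after P is nullable, so FOLLOW(P) ⊇ FOLLOW(R) = {$, b}. Thus FOLLOW(P) = {$, b}.
FOLLOW(T): in R::=P P T, the suffix after T is empty, so FOLLOW(T) ⊇ FOLLOW(R) = {$, b}; in P::=T b b, T is followed by b b with FIRST {b}; in T::=R T b, T is followed by b with FIRST {b}. Thus FOLLOW(T) = {$, b}.

{$, b}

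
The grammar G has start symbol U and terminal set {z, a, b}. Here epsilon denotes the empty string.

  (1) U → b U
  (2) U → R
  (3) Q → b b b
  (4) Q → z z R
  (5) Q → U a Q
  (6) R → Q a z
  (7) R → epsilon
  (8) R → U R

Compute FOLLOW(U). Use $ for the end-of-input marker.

FIRST(U) = {epsilon, a, b, z}  (via R)
FIRST(Q) = {a, b, z}  (via U a Q)
FIRST(R) = {epsilon, a, b, z}  (via Q a z, U R)
FOLLOW(U) includes $ since U is the start symbol.
FOLLOW(Q): in Q→U a Q, the suffix after Q is empty (adds nothing new); in R→Q a z, Q is followed by a z with FIRST {a}. Thus FOLLOW(Q) = {a}.
FOLLOW(U): in U→b U, the suffix after U is empty (adds nothing new); in Q→U a Q, U is followed by a Q with FIRST {a}; in R→U R, U is followed by R with FIRST {epsilon, a, b, z}; in R→U R, the suffix after U is nullable, so FOLLOW(U) ⊇ FOLLOW(R) = {$, a, b, z}. Thus FOLLOW(U) = {$, a, b, z}.
FOLLOW(R): in U→R, the suffix after R is empty, so FOLLOW(R) ⊇ FOLLOW(U) = {$, a, b, z}; in Q→z z R, the suffix after R is empty, so FOLLOW(R) ⊇ FOLLOW(Q) = {a}; in R→U R, the suffix after R is empty (adds nothing new). Thus FOLLOW(R) = {$, a, b, z}.

{$, a, b, z}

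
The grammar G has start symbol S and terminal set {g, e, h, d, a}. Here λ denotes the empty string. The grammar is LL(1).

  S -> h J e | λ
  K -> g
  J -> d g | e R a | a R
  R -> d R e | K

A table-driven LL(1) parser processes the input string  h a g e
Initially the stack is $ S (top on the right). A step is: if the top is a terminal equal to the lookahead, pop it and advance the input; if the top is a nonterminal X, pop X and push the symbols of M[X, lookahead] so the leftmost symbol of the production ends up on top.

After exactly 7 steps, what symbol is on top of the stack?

e

     Stack    Input      Action
  1  $ S      h a g e $  expand S -> h J e
  2  $ e J h  h a g e $  match h
  3  $ e J    a g e $    expand J -> a R
  4  $ e R a  a g e $    match a
  5  $ e R    g e $      expand R -> K
  6  $ e K    g e $      expand K -> g
  7  $ e g    g e $      match g
Stack after step 7: $ e (top = e).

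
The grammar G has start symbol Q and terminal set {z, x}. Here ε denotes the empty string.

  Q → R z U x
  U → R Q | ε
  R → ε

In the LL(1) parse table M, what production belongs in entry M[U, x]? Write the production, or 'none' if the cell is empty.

FIRST(R) = {ε}
FIRST(Q) = {z}  (via R z U x)
FIRST(U) = {ε, z}  (via R Q)
FOLLOW(Q) includes $ since Q is the start symbol.
FOLLOW(U): in Q→R z U x, U is followed by x with FIRST {x}. Thus FOLLOW(U) = {x}.
For U → R Q: FIRST(R Q) = {z}, so it goes in M[U, t] for t ∈ {z}.
For U → ε: FIRST(ε) = {ε}, so it goes in M[U, t] for t ∈ {}; since ε ∈ FIRST, also for every t ∈ FOLLOW(U) = {x}.

U → ε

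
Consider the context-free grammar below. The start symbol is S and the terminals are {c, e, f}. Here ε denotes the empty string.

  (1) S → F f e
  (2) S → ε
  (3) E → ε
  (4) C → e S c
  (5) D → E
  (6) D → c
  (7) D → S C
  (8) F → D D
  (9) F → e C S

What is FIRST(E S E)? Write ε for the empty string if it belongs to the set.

{ε, c, e, f}

FIRST(E): from E→ε we get {ε}. So FIRST(E) = {ε}.
FIRST(C): from C→e S c we get {e}. So FIRST(C) = {e}.
FIRST(S): from S→F f e we get {c, e, f}; from S→ε we get {ε}. So FIRST(S) = {ε, c, e, f}.
FIRST(D): from D→E we get {ε}; from D→c we get {c}; from D→S C we get {c, e, f}. So FIRST(D) = {ε, c, e, f}.
FIRST(F): from F→D D we get {ε, c, e, f}; from F→e C S we get {e}. So FIRST(F) = {ε, c, e, f}.
FIRST(E S E): take FIRST of each symbol in turn, carrying on past any symbol whose FIRST contains ε; result {ε, c, e, f}.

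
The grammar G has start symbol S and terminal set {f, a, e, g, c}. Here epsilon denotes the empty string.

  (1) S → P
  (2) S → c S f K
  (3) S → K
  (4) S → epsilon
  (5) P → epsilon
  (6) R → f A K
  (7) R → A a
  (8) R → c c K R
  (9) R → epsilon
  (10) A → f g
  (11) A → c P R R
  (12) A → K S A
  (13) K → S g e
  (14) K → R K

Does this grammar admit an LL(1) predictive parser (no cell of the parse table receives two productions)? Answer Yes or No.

No

FIRST(S) = {epsilon, c, f, g}
FIRST(P) = {epsilon}
FIRST(R) = {epsilon, c, f, g}
FIRST(A) = {c, f, g}
FIRST(K) = {c, f, g}
FOLLOW(S) = {$, c, f, g}
FOLLOW(P) = {$, a, c, f, g}
FOLLOW(R) = {a, c, f, g}
FOLLOW(A) = {a, c, f, g}
FOLLOW(K) = {$, a, c, f, g}
Cell M[A, c] receives both A → c P R R and A → K S A — the grammar is not LL(1).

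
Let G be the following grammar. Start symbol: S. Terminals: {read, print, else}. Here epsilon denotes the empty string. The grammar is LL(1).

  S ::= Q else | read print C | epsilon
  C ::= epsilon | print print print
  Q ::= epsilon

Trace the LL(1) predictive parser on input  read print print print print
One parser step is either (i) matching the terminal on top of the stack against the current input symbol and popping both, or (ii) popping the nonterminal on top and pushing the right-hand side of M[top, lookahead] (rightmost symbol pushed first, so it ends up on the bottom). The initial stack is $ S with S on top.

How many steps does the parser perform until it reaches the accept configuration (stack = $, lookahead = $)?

7

     Stack                Input                           Action
  1  $ S                  read print print print print $  expand S ::= read print C
  2  $ C print read       read print print print print $  match read
  3  $ C print            print print print print $       match print
  4  $ C                  print print print $             expand C ::= print print print
  5  $ print print print  print print print $             match print
  6  $ print print        print print $                   match print
  7  $ print              print $                         match print
Accept reached after 7 steps.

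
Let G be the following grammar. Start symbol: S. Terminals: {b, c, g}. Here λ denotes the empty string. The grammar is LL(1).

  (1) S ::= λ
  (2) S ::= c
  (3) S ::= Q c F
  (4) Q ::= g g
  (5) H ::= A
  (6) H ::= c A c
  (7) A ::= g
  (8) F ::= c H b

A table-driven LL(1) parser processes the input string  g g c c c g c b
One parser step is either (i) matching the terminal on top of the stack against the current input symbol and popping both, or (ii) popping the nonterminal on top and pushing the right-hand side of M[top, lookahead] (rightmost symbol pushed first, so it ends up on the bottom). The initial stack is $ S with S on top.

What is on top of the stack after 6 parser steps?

c

step 1: stack=$ S  input=g g c c c g c b $  — expand S ::= Q c F
step 2: stack=$ F c Q  input=g g c c c g c b $  — expand Q ::= g g
step 3: stack=$ F c g g  input=g g c c c g c b $  — match g
step 4: stack=$ F c g  input=g c c c g c b $  — match g
step 5: stack=$ F c  input=c c c g c b $  — match c
step 6: stack=$ F  input=c c g c b $  — expand F ::= c H b
Stack after step 6: $ b H c (top = c).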